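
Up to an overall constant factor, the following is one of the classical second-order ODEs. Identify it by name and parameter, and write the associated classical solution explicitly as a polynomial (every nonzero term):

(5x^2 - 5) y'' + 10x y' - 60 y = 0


All three coefficients share the factor -5; dividing through by -5 gives  (1 - x^2) y'' - 2x y' + 12 y = 0.
This matches the Legendre equation (1 - x^2) y'' - 2x y' + n(n+1) y = 0 (note the -2x y' term) with n(n+1) = 12, so n = 3; the polynomial solution is P_3(x).
With y = sum_k a_k x^k, matching x^k gives (k+2)(k+1) a_{k+2} = [k(k+1) - n(n+1)] a_k = (k - 3)(k + 4) a_k. The right side vanishes at k = 3, so the series with the parity of 3 terminates at degree 3.
Standard normalization (P_n(1) = 1): leading coefficient (2n)!/(2^n (n!)^2) = 720/(8*36) = 5/2, so a_3 = 5/2. Work downward with a_k = (k+1)(k+2) a_{k+2} / ((k - 3)(k + 4)):
  a_1 = (2)(3)(5/2) / ((1 - 3)(1 + 4)) = 15/(-10) = -3/2
Hence P_3(x) = 5 x^3/2 - 3 x/2.

P_3(x); series = 5 x^3/2 - 3 x/2


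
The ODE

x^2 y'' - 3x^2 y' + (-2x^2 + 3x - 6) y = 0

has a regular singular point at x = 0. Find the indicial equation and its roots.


Divide by x^2 to reach normal form y'' + P_1(x) y' + P_2(x) y = 0 with P_1(x) = -3 and P_2(x) = -2 + 3/x - 6/x^2.
x = 0 is a singular point because the y-coefficient -2 + 3/x - 6/x^2 has a pole at x = 0.
It is a regular singular point because x P_1(x) = p(x) = -3x and x^2 P_2(x) = q(x) = -2x^2 + 3x - 6 are polynomials, hence analytic at x = 0.
p(0) = 0,  q(0) = -6.
Indicial equation: r(r-1) + p(0) r + q(0) = 0, i.e. r^2 + (p(0) - 1) r + q(0) = 0, i.e. r^2 - 1 r - 6 = 0.
Discriminant: (-1)^2 - 4(-6) = 25, so r = (1 ± 5)/2.
Solving: r_1 = 3, r_2 = -2.

indicial: r^2 - 1 r - 6 = 0; roots r_1 = 3, r_2 = -2


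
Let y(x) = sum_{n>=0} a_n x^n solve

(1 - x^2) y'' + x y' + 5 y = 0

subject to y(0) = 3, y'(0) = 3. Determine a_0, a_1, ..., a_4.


Ansatz: y(x) = sum_{n>=0} a_n x^n, so y'(x) = sum_{n>=1} n a_n x^(n-1) and y''(x) = sum_{n>=2} n(n-1) a_n x^(n-2).
Substitute into P(x) y'' + Q(x) y' + R(x) y = 0 with P(x) = 1 - x^2, Q(x) = x, R(x) = 5, and match powers of x.
Initial conditions: a_0 = 3, a_1 = 3.
Setting the coefficient of each power of x to zero and solving order by order (substituting the coefficients already found):
  x^0: 2 a_2 + 5 a_0 = 0  ->  2 a_2 = -5 a_0 = -15  ->  a_2 = -15/2
  x^1: 6 a_3 + 6 a_1 = 0  ->  6 a_3 = -6 a_1 = -18  ->  a_3 = -3
  x^2: 12 a_4 + 5 a_2 = 0  ->  12 a_4 = -5 a_2 = 75/2  ->  a_4 = 25/8
Truncated series: y(x) = 3 + 3 x - (15/2) x^2 - 3 x^3 + (25/8) x^4 + O(x^5).

a_0 = 3; a_1 = 3; a_2 = -15/2; a_3 = -3; a_4 = 25/8


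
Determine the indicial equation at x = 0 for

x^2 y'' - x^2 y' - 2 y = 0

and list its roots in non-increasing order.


Divide by x^2 to reach normal form y'' + P_1(x) y' + P_2(x) y = 0 with P_1(x) = -1 and P_2(x) = -2/x^2.
x = 0 is a singular point because the y-coefficient -2/x^2 has a pole at x = 0.
It is a regular singular point because x P_1(x) = p(x) = -x and x^2 P_2(x) = q(x) = -2 are polynomials, hence analytic at x = 0.
p(0) = 0,  q(0) = -2.
Indicial equation: r(r-1) + p(0) r + q(0) = 0, i.e. r^2 + (p(0) - 1) r + q(0) = 0, i.e. r^2 - 1 r - 2 = 0.
Discriminant: (-1)^2 - 4(-2) = 9, so r = (1 ± 3)/2.
Solving: r_1 = 2, r_2 = -1.

indicial: r^2 - 1 r - 2 = 0; roots r_1 = 2, r_2 = -1


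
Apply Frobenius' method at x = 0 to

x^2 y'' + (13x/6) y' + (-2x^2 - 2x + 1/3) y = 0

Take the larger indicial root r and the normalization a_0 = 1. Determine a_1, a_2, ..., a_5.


Write in Frobenius form y'' + (p(x)/x) y' + (q(x)/x^2) y = 0:
  p(x) = 13/6,  q(x) = -2x^2 - 2x + 1/3.
Indicial equation: r(r-1) + (13/6) r + (1/3) = 0 -> roots r_1 = -1/2, r_2 = -2/3.
Take r = r_1 = -1/2. Let y(x) = x^r sum_{n>=0} a_n x^n with a_0 = 1.
Substitute y = x^r sum a_n x^n and match x^{r+n}. The recurrence is
  D(n) a_n - 2 a_{n-1} - 2 a_{n-2} = 0,  where D(n) = (r+n)(r+n-1) + (13/6)(r+n) + (1/3).
  a_n = [2 a_{n-1} + 2 a_{n-2}] / D(n).
Since the indicial polynomial factors as (r - r_1)(r - r_2), D(n) = (r_1 + n - r_1)(r_1 + n - r_2) = n(n + 1/6).
Evaluating step by step (a_0 = 1):
  n = 1: D(1) = 1(1 + 1/6) = 7/6; numerator = 2(1) = 2; a_1 = (2)/(7/6) = 12/7
  n = 2: D(2) = 2(2 + 1/6) = 13/3; numerator = 2(12/7) + 2(1) = 38/7; a_2 = (38/7)/(13/3) = 114/91
  n = 3: D(3) = 3(3 + 1/6) = 19/2; numerator = 2(114/91) + 2(12/7) = 540/91; a_3 = (540/91)/(19/2) = 1080/1729
  n = 4: D(4) = 4(4 + 1/6) = 50/3; numerator = 2(1080/1729) + 2(114/91) = 6492/1729; a_4 = (6492/1729)/(50/3) = 9738/43225
  n = 5: D(5) = 5(5 + 1/6) = 155/6; numerator = 2(9738/43225) + 2(1080/1729) = 5652/3325; a_5 = (5652/3325)/(155/6) = 33912/515375

r = -1/2; a_0 = 1; a_1 = 12/7; a_2 = 114/91; a_3 = 1080/1729; a_4 = 9738/43225; a_5 = 33912/515375


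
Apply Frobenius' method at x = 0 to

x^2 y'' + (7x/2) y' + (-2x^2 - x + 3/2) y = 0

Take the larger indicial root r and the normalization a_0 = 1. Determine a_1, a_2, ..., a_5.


Write in Frobenius form y'' + (p(x)/x) y' + (q(x)/x^2) y = 0:
  p(x) = 7/2,  q(x) = -2x^2 - x + 3/2.
Indicial equation: r(r-1) + (7/2) r + (3/2) = 0 -> roots r_1 = -1, r_2 = -3/2.
Take r = r_1 = -1. Let y(x) = x^r sum_{n>=0} a_n x^n with a_0 = 1.
Substitute y = x^r sum a_n x^n and match x^{r+n}. The recurrence is
  D(n) a_n - 1 a_{n-1} - 2 a_{n-2} = 0,  where D(n) = (r+n)(r+n-1) + (7/2)(r+n) + (3/2).
  a_n = [1 a_{n-1} + 2 a_{n-2}] / D(n).
Since the indicial polynomial factors as (r - r_1)(r - r_2), D(n) = (r_1 + n - r_1)(r_1 + n - r_2) = n(n + 1/2).
Evaluating step by step (a_0 = 1):
  n = 1: D(1) = 1(1 + 1/2) = 3/2; numerator = 1(1) = 1; a_1 = (1)/(3/2) = 2/3
  n = 2: D(2) = 2(2 + 1/2) = 5; numerator = 1(2/3) + 2(1) = 8/3; a_2 = (8/3)/(5) = 8/15
  n = 3: D(3) = 3(3 + 1/2) = 21/2; numerator = 1(8/15) + 2(2/3) = 28/15; a_3 = (28/15)/(21/2) = 8/45
  n = 4: D(4) = 4(4 + 1/2) = 18; numerator = 1(8/45) + 2(8/15) = 56/45; a_4 = (56/45)/(18) = 28/405
  n = 5: D(5) = 5(5 + 1/2) = 55/2; numerator = 1(28/405) + 2(8/45) = 172/405; a_5 = (172/405)/(55/2) = 344/22275

r = -1; a_0 = 1; a_1 = 2/3; a_2 = 8/15; a_3 = 8/45; a_4 = 28/405; a_5 = 344/22275


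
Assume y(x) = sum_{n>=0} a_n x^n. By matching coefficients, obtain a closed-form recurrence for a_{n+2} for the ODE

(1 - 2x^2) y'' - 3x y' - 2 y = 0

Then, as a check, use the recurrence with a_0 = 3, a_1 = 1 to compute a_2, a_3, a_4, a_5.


Substitute y = sum_n a_n x^n.
(1 - 2 x^2) y'' contributes (n+2)(n+1) a_{n+2} - 2 n(n-1) a_n at x^n.
-3 x y'(x) contributes -3 n a_n at x^n.
-2 y(x) contributes -2 a_n at x^n.
Matching x^n: (n+2)(n+1) a_{n+2} + (-2 n(n-1) - 3 n - 2) a_n = 0.
Thus a_{n+2} = (2 n(n-1) + 3 n + 2) / ((n+1)(n+2)) * a_n.

Check with a_0 = 3, a_1 = 1 (apply the recurrence for n = 0, 1, 2, 3): a_0 = 3, a_1 = 1, a_2 = 3, a_3 = 5/6, a_4 = 3, a_5 = 23/24.

a_(n+2) = (2 n(n-1) + 3 n + 2) / ((n+1)(n+2)) * a_n; check: a_0 = 3, a_1 = 1, a_2 = 3, a_3 = 5/6, a_4 = 3, a_5 = 23/24


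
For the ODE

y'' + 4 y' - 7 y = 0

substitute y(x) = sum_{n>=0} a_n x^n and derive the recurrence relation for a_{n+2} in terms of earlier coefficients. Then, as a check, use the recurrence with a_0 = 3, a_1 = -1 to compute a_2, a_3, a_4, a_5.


Substitute y = sum_n a_n x^n.
y''(x) has coefficient (n+2)(n+1) a_{n+2} at x^n;
4 y'(x) has coefficient 4 (n+1) a_{n+1} at x^n;
-7 y(x) has coefficient -7 a_n at x^n.
Matching x^n: (n+2)(n+1) a_{n+2} + 4 (n+1) a_{n+1} - 7 a_n = 0.
Thus a_{n+2} = [-4 (n+1) a_{n+1} + 7 a_n] / ((n+1)(n+2)).

Check with a_0 = 3, a_1 = -1 (apply the recurrence for n = 0, 1, 2, 3): a_0 = 3, a_1 = -1, a_2 = 25/2, a_3 = -107/6, a_4 = 201/8, a_5 = -3161/120.

a_(n+2) = [-4 (n+1) a_(n+1) + 7 a_n] / ((n+1)(n+2)); check: a_0 = 3, a_1 = -1, a_2 = 25/2, a_3 = -107/6, a_4 = 201/8, a_5 = -3161/120


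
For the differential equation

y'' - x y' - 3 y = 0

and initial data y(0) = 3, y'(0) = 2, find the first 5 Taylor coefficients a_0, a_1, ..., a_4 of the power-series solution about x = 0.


Ansatz: y(x) = sum_{n>=0} a_n x^n, so y'(x) = sum_{n>=1} n a_n x^(n-1) and y''(x) = sum_{n>=2} n(n-1) a_n x^(n-2).
Substitute into P(x) y'' + Q(x) y' + R(x) y = 0 with P(x) = 1, Q(x) = -x, R(x) = -3, and match powers of x.
Initial conditions: a_0 = 3, a_1 = 2.
Setting the coefficient of each power of x to zero and solving order by order (substituting the coefficients already found):
  x^0: 2 a_2 - 3 a_0 = 0  ->  2 a_2 = 3 a_0 = 9  ->  a_2 = 9/2
  x^1: 6 a_3 - 4 a_1 = 0  ->  6 a_3 = 4 a_1 = 8  ->  a_3 = 4/3
  x^2: 12 a_4 - 5 a_2 = 0  ->  12 a_4 = 5 a_2 = 45/2  ->  a_4 = 15/8
Truncated series: y(x) = 3 + 2 x + (9/2) x^2 + (4/3) x^3 + (15/8) x^4 + O(x^5).

a_0 = 3; a_1 = 2; a_2 = 9/2; a_3 = 4/3; a_4 = 15/8


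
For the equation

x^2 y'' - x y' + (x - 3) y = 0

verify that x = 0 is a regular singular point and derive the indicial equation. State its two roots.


Divide by x^2 to reach normal form y'' + P_1(x) y' + P_2(x) y = 0 with P_1(x) = -1/x and P_2(x) = 1/x - 3/x^2.
x = 0 is a singular point because the y'-coefficient -1/x has a pole at x = 0 and the y-coefficient 1/x - 3/x^2 has a pole at x = 0.
It is a regular singular point because x P_1(x) = p(x) = -1 and x^2 P_2(x) = q(x) = x - 3 are polynomials, hence analytic at x = 0.
p(0) = -1,  q(0) = -3.
Indicial equation: r(r-1) + p(0) r + q(0) = 0, i.e. r^2 + (p(0) - 1) r + q(0) = 0, i.e. r^2 - 2 r - 3 = 0.
Discriminant: (-2)^2 - 4(-3) = 16, so r = (2 ± 4)/2.
Solving: r_1 = 3, r_2 = -1.

indicial: r^2 - 2 r - 3 = 0; roots r_1 = 3, r_2 = -1


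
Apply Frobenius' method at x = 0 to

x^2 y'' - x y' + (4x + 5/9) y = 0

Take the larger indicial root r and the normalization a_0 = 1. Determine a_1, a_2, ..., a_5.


Write in Frobenius form y'' + (p(x)/x) y' + (q(x)/x^2) y = 0:
  p(x) = -1,  q(x) = 4x + 5/9.
Indicial equation: r(r-1) + (-1) r + (5/9) = 0 -> roots r_1 = 5/3, r_2 = 1/3.
Take r = r_1 = 5/3. Let y(x) = x^r sum_{n>=0} a_n x^n with a_0 = 1.
Substitute y = x^r sum a_n x^n and match x^{r+n}. The recurrence is
  D(n) a_n + 4 a_{n-1} = 0,  where D(n) = (r+n)(r+n-1) + (-1)(r+n) + (5/9).
  a_n = -4 / D(n) * a_{n-1}.
Since the indicial polynomial factors as (r - r_1)(r - r_2), D(n) = (r_1 + n - r_1)(r_1 + n - r_2) = n(n + 4/3).
Evaluating step by step (a_0 = 1):
  n = 1: D(1) = 1(1 + 4/3) = 7/3; numerator = -4(1) = -4; a_1 = (-4)/(7/3) = -12/7
  n = 2: D(2) = 2(2 + 4/3) = 20/3; numerator = -4(-12/7) = 48/7; a_2 = (48/7)/(20/3) = 36/35
  n = 3: D(3) = 3(3 + 4/3) = 13; numerator = -4(36/35) = -144/35; a_3 = (-144/35)/(13) = -144/455
  n = 4: D(4) = 4(4 + 4/3) = 64/3; numerator = -4(-144/455) = 576/455; a_4 = (576/455)/(64/3) = 27/455
  n = 5: D(5) = 5(5 + 4/3) = 95/3; numerator = -4(27/455) = -108/455; a_5 = (-108/455)/(95/3) = -324/43225

r = 5/3; a_0 = 1; a_1 = -12/7; a_2 = 36/35; a_3 = -144/455; a_4 = 27/455; a_5 = -324/43225


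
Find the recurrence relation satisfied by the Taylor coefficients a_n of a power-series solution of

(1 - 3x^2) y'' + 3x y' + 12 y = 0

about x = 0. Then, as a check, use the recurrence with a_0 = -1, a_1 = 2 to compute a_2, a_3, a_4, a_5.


Substitute y = sum_n a_n x^n.
(1 - 3 x^2) y'' contributes (n+2)(n+1) a_{n+2} - 3 n(n-1) a_n at x^n.
3 x y'(x) contributes 3 n a_n at x^n.
12 y(x) contributes 12 a_n at x^n.
Matching x^n: (n+2)(n+1) a_{n+2} + (-3 n(n-1) + 3 n + 12) a_n = 0.
Thus a_{n+2} = (3 n(n-1) - 3 n - 12) / ((n+1)(n+2)) * a_n.

Check with a_0 = -1, a_1 = 2 (apply the recurrence for n = 0, 1, 2, 3): a_0 = -1, a_1 = 2, a_2 = 6, a_3 = -5, a_4 = -6, a_5 = 3/4.

a_(n+2) = (3 n(n-1) - 3 n - 12) / ((n+1)(n+2)) * a_n; check: a_0 = -1, a_1 = 2, a_2 = 6, a_3 = -5, a_4 = -6, a_5 = 3/4


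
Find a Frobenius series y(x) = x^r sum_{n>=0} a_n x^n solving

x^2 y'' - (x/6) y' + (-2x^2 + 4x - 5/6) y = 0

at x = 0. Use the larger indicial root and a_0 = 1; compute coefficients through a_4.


Write in Frobenius form y'' + (p(x)/x) y' + (q(x)/x^2) y = 0:
  p(x) = -1/6,  q(x) = -2x^2 + 4x - 5/6.
Indicial equation: r(r-1) + (-1/6) r + (-5/6) = 0 -> roots r_1 = 5/3, r_2 = -1/2.
Take r = r_1 = 5/3. Let y(x) = x^r sum_{n>=0} a_n x^n with a_0 = 1.
Substitute y = x^r sum a_n x^n and match x^{r+n}. The recurrence is
  D(n) a_n + 4 a_{n-1} - 2 a_{n-2} = 0,  where D(n) = (r+n)(r+n-1) + (-1/6)(r+n) + (-5/6).
  a_n = [-4 a_{n-1} + 2 a_{n-2}] / D(n).
Since the indicial polynomial factors as (r - r_1)(r - r_2), D(n) = (r_1 + n - r_1)(r_1 + n - r_2) = n(n + 13/6).
Evaluating step by step (a_0 = 1):
  n = 1: D(1) = 1(1 + 13/6) = 19/6; numerator = -4(1) = -4; a_1 = (-4)/(19/6) = -24/19
  n = 2: D(2) = 2(2 + 13/6) = 25/3; numerator = -4(-24/19) + 2(1) = 134/19; a_2 = (134/19)/(25/3) = 402/475
  n = 3: D(3) = 3(3 + 13/6) = 31/2; numerator = -4(402/475) + 2(-24/19) = -2808/475; a_3 = (-2808/475)/(31/2) = -5616/14725
  n = 4: D(4) = 4(4 + 13/6) = 74/3; numerator = -4(-5616/14725) + 2(402/475) = 47388/14725; a_4 = (47388/14725)/(74/3) = 71082/544825

r = 5/3; a_0 = 1; a_1 = -24/19; a_2 = 402/475; a_3 = -5616/14725; a_4 = 71082/544825


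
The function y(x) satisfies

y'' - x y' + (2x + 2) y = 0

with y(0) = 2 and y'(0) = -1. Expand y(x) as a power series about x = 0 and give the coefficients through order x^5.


Ansatz: y(x) = sum_{n>=0} a_n x^n, so y'(x) = sum_{n>=1} n a_n x^(n-1) and y''(x) = sum_{n>=2} n(n-1) a_n x^(n-2).
Substitute into P(x) y'' + Q(x) y' + R(x) y = 0 with P(x) = 1, Q(x) = -x, R(x) = 2x + 2, and match powers of x.
Initial conditions: a_0 = 2, a_1 = -1.
Setting the coefficient of each power of x to zero and solving order by order (substituting the coefficients already found):
  x^0: 2 a_2 + 2 a_0 = 0  ->  2 a_2 = -2 a_0 = -4  ->  a_2 = -2
  x^1: 6 a_3 + a_1 + 2 a_0 = 0  ->  6 a_3 = -a_1 - 2 a_0 = -3  ->  a_3 = -1/2
  x^2: 12 a_4 + 2 a_1 = 0  ->  12 a_4 = -2 a_1 = 2  ->  a_4 = 1/6
  x^3: 20 a_5 - a_3 + 2 a_2 = 0  ->  20 a_5 = a_3 - 2 a_2 = 7/2  ->  a_5 = 7/40
Truncated series: y(x) = 2 - x - 2 x^2 - (1/2) x^3 + (1/6) x^4 + (7/40) x^5 + O(x^6).

a_0 = 2; a_1 = -1; a_2 = -2; a_3 = -1/2; a_4 = 1/6; a_5 = 7/40


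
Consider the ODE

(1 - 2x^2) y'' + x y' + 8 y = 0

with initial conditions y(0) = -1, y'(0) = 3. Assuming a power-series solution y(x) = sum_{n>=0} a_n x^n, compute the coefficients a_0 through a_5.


Ansatz: y(x) = sum_{n>=0} a_n x^n, so y'(x) = sum_{n>=1} n a_n x^(n-1) and y''(x) = sum_{n>=2} n(n-1) a_n x^(n-2).
Substitute into P(x) y'' + Q(x) y' + R(x) y = 0 with P(x) = 1 - 2x^2, Q(x) = x, R(x) = 8, and match powers of x.
Initial conditions: a_0 = -1, a_1 = 3.
Setting the coefficient of each power of x to zero and solving order by order (substituting the coefficients already found):
  x^0: 2 a_2 + 8 a_0 = 0  ->  2 a_2 = -8 a_0 = 8  ->  a_2 = 4
  x^1: 6 a_3 + 9 a_1 = 0  ->  6 a_3 = -9 a_1 = -27  ->  a_3 = -9/2
  x^2: 12 a_4 + 6 a_2 = 0  ->  12 a_4 = -6 a_2 = -24  ->  a_4 = -2
  x^3: 20 a_5 - a_3 = 0  ->  20 a_5 = a_3 = -9/2  ->  a_5 = -9/40
Truncated series: y(x) = -1 + 3 x + 4 x^2 - (9/2) x^3 - 2 x^4 - (9/40) x^5 + O(x^6).

a_0 = -1; a_1 = 3; a_2 = 4; a_3 = -9/2; a_4 = -2; a_5 = -9/40


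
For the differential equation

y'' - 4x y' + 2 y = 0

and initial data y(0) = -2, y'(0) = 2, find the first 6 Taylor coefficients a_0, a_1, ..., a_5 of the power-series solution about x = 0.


Ansatz: y(x) = sum_{n>=0} a_n x^n, so y'(x) = sum_{n>=1} n a_n x^(n-1) and y''(x) = sum_{n>=2} n(n-1) a_n x^(n-2).
Substitute into P(x) y'' + Q(x) y' + R(x) y = 0 with P(x) = 1, Q(x) = -4x, R(x) = 2, and match powers of x.
Initial conditions: a_0 = -2, a_1 = 2.
Setting the coefficient of each power of x to zero and solving order by order (substituting the coefficients already found):
  x^0: 2 a_2 + 2 a_0 = 0  ->  2 a_2 = -2 a_0 = 4  ->  a_2 = 2
  x^1: 6 a_3 - 2 a_1 = 0  ->  6 a_3 = 2 a_1 = 4  ->  a_3 = 2/3
  x^2: 12 a_4 - 6 a_2 = 0  ->  12 a_4 = 6 a_2 = 12  ->  a_4 = 1
  x^3: 20 a_5 - 10 a_3 = 0  ->  20 a_5 = 10 a_3 = 20/3  ->  a_5 = 1/3
Truncated series: y(x) = -2 + 2 x + 2 x^2 + (2/3) x^3 + x^4 + (1/3) x^5 + O(x^6).

a_0 = -2; a_1 = 2; a_2 = 2; a_3 = 2/3; a_4 = 1; a_5 = 1/3


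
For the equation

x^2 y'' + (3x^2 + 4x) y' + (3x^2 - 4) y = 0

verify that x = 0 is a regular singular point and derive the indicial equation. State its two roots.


Divide by x^2 to reach normal form y'' + P_1(x) y' + P_2(x) y = 0 with P_1(x) = 3 + 4/x and P_2(x) = 3 - 4/x^2.
x = 0 is a singular point because the y'-coefficient 3 + 4/x has a pole at x = 0 and the y-coefficient 3 - 4/x^2 has a pole at x = 0.
It is a regular singular point because x P_1(x) = p(x) = 3x + 4 and x^2 P_2(x) = q(x) = 3x^2 - 4 are polynomials, hence analytic at x = 0.
p(0) = 4,  q(0) = -4.
Indicial equation: r(r-1) + p(0) r + q(0) = 0, i.e. r^2 + (p(0) - 1) r + q(0) = 0, i.e. r^2 + 3 r - 4 = 0.
Discriminant: (3)^2 - 4(-4) = 25, so r = (-3 ± 5)/2.
Solving: r_1 = 1, r_2 = -4.

indicial: r^2 + 3 r - 4 = 0; roots r_1 = 1, r_2 = -4


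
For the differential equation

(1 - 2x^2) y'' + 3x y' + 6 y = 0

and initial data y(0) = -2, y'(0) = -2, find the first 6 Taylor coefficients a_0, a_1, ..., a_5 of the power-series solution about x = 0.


Ansatz: y(x) = sum_{n>=0} a_n x^n, so y'(x) = sum_{n>=1} n a_n x^(n-1) and y''(x) = sum_{n>=2} n(n-1) a_n x^(n-2).
Substitute into P(x) y'' + Q(x) y' + R(x) y = 0 with P(x) = 1 - 2x^2, Q(x) = 3x, R(x) = 6, and match powers of x.
Initial conditions: a_0 = -2, a_1 = -2.
Setting the coefficient of each power of x to zero and solving order by order (substituting the coefficients already found):
  x^0: 2 a_2 + 6 a_0 = 0  ->  2 a_2 = -6 a_0 = 12  ->  a_2 = 6
  x^1: 6 a_3 + 9 a_1 = 0  ->  6 a_3 = -9 a_1 = 18  ->  a_3 = 3
  x^2: 12 a_4 + 8 a_2 = 0  ->  12 a_4 = -8 a_2 = -48  ->  a_4 = -4
  x^3: 20 a_5 + 3 a_3 = 0  ->  20 a_5 = -3 a_3 = -9  ->  a_5 = -9/20
Truncated series: y(x) = -2 - 2 x + 6 x^2 + 3 x^3 - 4 x^4 - (9/20) x^5 + O(x^6).

a_0 = -2; a_1 = -2; a_2 = 6; a_3 = 3; a_4 = -4; a_5 = -9/20


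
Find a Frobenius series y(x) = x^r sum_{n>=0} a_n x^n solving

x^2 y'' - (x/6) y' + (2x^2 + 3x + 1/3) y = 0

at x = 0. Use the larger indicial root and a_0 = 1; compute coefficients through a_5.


Write in Frobenius form y'' + (p(x)/x) y' + (q(x)/x^2) y = 0:
  p(x) = -1/6,  q(x) = 2x^2 + 3x + 1/3.
Indicial equation: r(r-1) + (-1/6) r + (1/3) = 0 -> roots r_1 = 2/3, r_2 = 1/2.
Take r = r_1 = 2/3. Let y(x) = x^r sum_{n>=0} a_n x^n with a_0 = 1.
Substitute y = x^r sum a_n x^n and match x^{r+n}. The recurrence is
  D(n) a_n + 3 a_{n-1} + 2 a_{n-2} = 0,  where D(n) = (r+n)(r+n-1) + (-1/6)(r+n) + (1/3).
  a_n = [-3 a_{n-1} - 2 a_{n-2}] / D(n).
Since the indicial polynomial factors as (r - r_1)(r - r_2), D(n) = (r_1 + n - r_1)(r_1 + n - r_2) = n(n + 1/6).
Evaluating step by step (a_0 = 1):
  n = 1: D(1) = 1(1 + 1/6) = 7/6; numerator = -3(1) = -3; a_1 = (-3)/(7/6) = -18/7
  n = 2: D(2) = 2(2 + 1/6) = 13/3; numerator = -3(-18/7) - 2(1) = 40/7; a_2 = (40/7)/(13/3) = 120/91
  n = 3: D(3) = 3(3 + 1/6) = 19/2; numerator = -3(120/91) - 2(-18/7) = 108/91; a_3 = (108/91)/(19/2) = 216/1729
  n = 4: D(4) = 4(4 + 1/6) = 50/3; numerator = -3(216/1729) - 2(120/91) = -744/247; a_4 = (-744/247)/(50/3) = -1116/6175
  n = 5: D(5) = 5(5 + 1/6) = 155/6; numerator = -3(-1116/6175) - 2(216/1729) = 972/3325; a_5 = (972/3325)/(155/6) = 5832/515375

r = 2/3; a_0 = 1; a_1 = -18/7; a_2 = 120/91; a_3 = 216/1729; a_4 = -1116/6175; a_5 = 5832/515375


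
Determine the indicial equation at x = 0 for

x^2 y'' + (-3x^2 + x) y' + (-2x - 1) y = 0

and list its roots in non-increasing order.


Divide by x^2 to reach normal form y'' + P_1(x) y' + P_2(x) y = 0 with P_1(x) = -3 + 1/x and P_2(x) = -2/x - 1/x^2.
x = 0 is a singular point because the y'-coefficient -3 + 1/x has a pole at x = 0 and the y-coefficient -2/x - 1/x^2 has a pole at x = 0.
It is a regular singular point because x P_1(x) = p(x) = 1 - 3x and x^2 P_2(x) = q(x) = -2x - 1 are polynomials, hence analytic at x = 0.
p(0) = 1,  q(0) = -1.
Indicial equation: r(r-1) + p(0) r + q(0) = 0, i.e. r^2 + (p(0) - 1) r + q(0) = 0, i.e. r^2 - 1 = 0.
Discriminant: (0)^2 - 4(-1) = 4, so r = (0 ± 2)/2.
Solving: r_1 = 1, r_2 = -1.

indicial: r^2 - 1 = 0; roots r_1 = 1, r_2 = -1


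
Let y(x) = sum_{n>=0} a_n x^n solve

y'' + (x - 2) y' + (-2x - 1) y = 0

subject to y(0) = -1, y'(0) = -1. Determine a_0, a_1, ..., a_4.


Ansatz: y(x) = sum_{n>=0} a_n x^n, so y'(x) = sum_{n>=1} n a_n x^(n-1) and y''(x) = sum_{n>=2} n(n-1) a_n x^(n-2).
Substitute into P(x) y'' + Q(x) y' + R(x) y = 0 with P(x) = 1, Q(x) = x - 2, R(x) = -2x - 1, and match powers of x.
Initial conditions: a_0 = -1, a_1 = -1.
Setting the coefficient of each power of x to zero and solving order by order (substituting the coefficients already found):
  x^0: 2 a_2 - 2 a_1 - a_0 = 0  ->  2 a_2 = 2 a_1 + a_0 = -3  ->  a_2 = -3/2
  x^1: 6 a_3 - 4 a_2 - 2 a_0 = 0  ->  6 a_3 = 4 a_2 + 2 a_0 = -8  ->  a_3 = -4/3
  x^2: 12 a_4 - 6 a_3 + a_2 - 2 a_1 = 0  ->  12 a_4 = 6 a_3 - a_2 + 2 a_1 = -17/2  ->  a_4 = -17/24
Truncated series: y(x) = -1 - x - (3/2) x^2 - (4/3) x^3 - (17/24) x^4 + O(x^5).

a_0 = -1; a_1 = -1; a_2 = -3/2; a_3 = -4/3; a_4 = -17/24


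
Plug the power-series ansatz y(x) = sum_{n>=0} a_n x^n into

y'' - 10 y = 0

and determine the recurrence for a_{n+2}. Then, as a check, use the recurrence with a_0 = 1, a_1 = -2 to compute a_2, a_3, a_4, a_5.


Substitute y = sum_n a_n x^n into y'' + (const) y = 0.
y''(x) = sum_{n>=0} (n+2)(n+1) a_{n+2} x^n.
The ODE becomes sum_n [(n+2)(n+1) a_{n+2} - 10 a_n] x^n = 0.
Setting each coefficient to zero gives the recurrence:
  (n+2)(n+1) a_{n+2} - 10 a_n = 0,
  a_{n+2} = 10 / ((n+1)(n+2)) a_n.

Check with a_0 = 1, a_1 = -2 (apply the recurrence for n = 0, 1, 2, 3): a_0 = 1, a_1 = -2, a_2 = 5, a_3 = -10/3, a_4 = 25/6, a_5 = -5/3.

a_{n+2} = 10/((n+1)(n+2)) * a_n; check: a_0 = 1, a_1 = -2, a_2 = 5, a_3 = -10/3, a_4 = 25/6, a_5 = -5/3


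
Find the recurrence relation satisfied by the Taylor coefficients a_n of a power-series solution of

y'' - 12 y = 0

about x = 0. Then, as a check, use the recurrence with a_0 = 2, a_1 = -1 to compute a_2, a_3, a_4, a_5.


Substitute y = sum_n a_n x^n into y'' + (const) y = 0.
y''(x) = sum_{n>=0} (n+2)(n+1) a_{n+2} x^n.
The ODE becomes sum_n [(n+2)(n+1) a_{n+2} - 12 a_n] x^n = 0.
Setting each coefficient to zero gives the recurrence:
  (n+2)(n+1) a_{n+2} - 12 a_n = 0,
  a_{n+2} = 12 / ((n+1)(n+2)) a_n.

Check with a_0 = 2, a_1 = -1 (apply the recurrence for n = 0, 1, 2, 3): a_0 = 2, a_1 = -1, a_2 = 12, a_3 = -2, a_4 = 12, a_5 = -6/5.

a_{n+2} = 12/((n+1)(n+2)) * a_n; check: a_0 = 2, a_1 = -1, a_2 = 12, a_3 = -2, a_4 = 12, a_5 = -6/5


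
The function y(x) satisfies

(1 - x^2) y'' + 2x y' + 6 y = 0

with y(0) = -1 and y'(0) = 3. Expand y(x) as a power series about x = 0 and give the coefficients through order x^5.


Ansatz: y(x) = sum_{n>=0} a_n x^n, so y'(x) = sum_{n>=1} n a_n x^(n-1) and y''(x) = sum_{n>=2} n(n-1) a_n x^(n-2).
Substitute into P(x) y'' + Q(x) y' + R(x) y = 0 with P(x) = 1 - x^2, Q(x) = 2x, R(x) = 6, and match powers of x.
Initial conditions: a_0 = -1, a_1 = 3.
Setting the coefficient of each power of x to zero and solving order by order (substituting the coefficients already found):
  x^0: 2 a_2 + 6 a_0 = 0  ->  2 a_2 = -6 a_0 = 6  ->  a_2 = 3
  x^1: 6 a_3 + 8 a_1 = 0  ->  6 a_3 = -8 a_1 = -24  ->  a_3 = -4
  x^2: 12 a_4 + 8 a_2 = 0  ->  12 a_4 = -8 a_2 = -24  ->  a_4 = -2
  x^3: 20 a_5 + 6 a_3 = 0  ->  20 a_5 = -6 a_3 = 24  ->  a_5 = 6/5
Truncated series: y(x) = -1 + 3 x + 3 x^2 - 4 x^3 - 2 x^4 + (6/5) x^5 + O(x^6).

a_0 = -1; a_1 = 3; a_2 = 3; a_3 = -4; a_4 = -2; a_5 = 6/5


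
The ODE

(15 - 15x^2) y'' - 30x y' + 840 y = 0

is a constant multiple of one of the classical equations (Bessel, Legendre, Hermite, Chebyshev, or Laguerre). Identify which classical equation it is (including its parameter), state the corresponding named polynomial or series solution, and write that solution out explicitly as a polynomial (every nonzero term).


All three coefficients share the factor 15; dividing through by 15 gives  (1 - x^2) y'' - 2x y' + 56 y = 0.
This matches the Legendre equation (1 - x^2) y'' - 2x y' + n(n+1) y = 0 (note the -2x y' term) with n(n+1) = 56, so n = 7; the polynomial solution is P_7(x).
With y = sum_k a_k x^k, matching x^k gives (k+2)(k+1) a_{k+2} = [k(k+1) - n(n+1)] a_k = (k - 7)(k + 8) a_k. The right side vanishes at k = 7, so the series with the parity of 7 terminates at degree 7.
Standard normalization (P_n(1) = 1): leading coefficient (2n)!/(2^n (n!)^2) = 87178291200/(128*25401600) = 429/16, so a_7 = 429/16. Work downward with a_k = (k+1)(k+2) a_{k+2} / ((k - 7)(k + 8)):
  a_5 = (6)(7)(429/16) / ((5 - 7)(5 + 8)) = (9009/8)/(-26) = -693/16
  a_3 = (4)(5)(-693/16) / ((3 - 7)(3 + 8)) = (-3465/4)/(-44) = 315/16
  a_1 = (2)(3)(315/16) / ((1 - 7)(1 + 8)) = (945/8)/(-54) = -35/16
Hence P_7(x) = 429 x^7/16 - 693 x^5/16 + 315 x^3/16 - 35 x/16.

P_7(x); series = 429 x^7/16 - 693 x^5/16 + 315 x^3/16 - 35 x/16


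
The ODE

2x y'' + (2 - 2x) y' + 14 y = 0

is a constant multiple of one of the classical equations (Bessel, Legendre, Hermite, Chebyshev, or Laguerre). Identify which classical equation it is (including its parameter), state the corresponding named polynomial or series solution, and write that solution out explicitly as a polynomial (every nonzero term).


All three coefficients share the factor 2; dividing through by 2 gives  x y'' + (1 - x) y' + 7 y = 0.
This matches the Laguerre equation x y'' + (1 - x) y' + n y = 0 with n = 7; the polynomial solution is L_7(x).
With y = sum_k a_k x^k, matching x^k gives (k+1)k a_{k+1} + (k+1) a_{k+1} - k a_k + n a_k = 0, i.e. (k+1)^2 a_{k+1} = (k - n) a_k = (k - 7) a_k. The right side vanishes at k = 7, so the series terminates at degree 7.
Standard normalization L_n(0) = 1 gives a_0 = 1. Work upward with a_{k+1} = (k - 7) a_k / (k+1)^2:
  a_1 = (0 - 7)(1) / 1^2 = -7/1 = -7
  a_2 = (1 - 7)(-7) / 2^2 = 42/4 = 21/2
  a_3 = (2 - 7)(21/2) / 3^2 = (-105/2)/9 = -35/6
  a_4 = (3 - 7)(-35/6) / 4^2 = (70/3)/16 = 35/24
  a_5 = (4 - 7)(35/24) / 5^2 = (-35/8)/25 = -7/40
  a_6 = (5 - 7)(-7/40) / 6^2 = (7/20)/36 = 7/720
  a_7 = (6 - 7)(7/720) / 7^2 = (-7/720)/49 = -1/5040
Hence L_7(x) = -x^7/5040 + 7 x^6/720 - 7 x^5/40 + 35 x^4/24 - 35 x^3/6 + 21 x^2/2 - 7 x + 1.

L_7(x); series = -x^7/5040 + 7 x^6/720 - 7 x^5/40 + 35 x^4/24 - 35 x^3/6 + 21 x^2/2 - 7 x + 1


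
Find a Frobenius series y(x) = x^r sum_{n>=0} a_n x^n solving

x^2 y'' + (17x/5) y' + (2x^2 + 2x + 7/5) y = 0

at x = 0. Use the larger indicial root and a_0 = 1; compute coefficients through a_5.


Write in Frobenius form y'' + (p(x)/x) y' + (q(x)/x^2) y = 0:
  p(x) = 17/5,  q(x) = 2x^2 + 2x + 7/5.
Indicial equation: r(r-1) + (17/5) r + (7/5) = 0 -> roots r_1 = -1, r_2 = -7/5.
Take r = r_1 = -1. Let y(x) = x^r sum_{n>=0} a_n x^n with a_0 = 1.
Substitute y = x^r sum a_n x^n and match x^{r+n}. The recurrence is
  D(n) a_n + 2 a_{n-1} + 2 a_{n-2} = 0,  where D(n) = (r+n)(r+n-1) + (17/5)(r+n) + (7/5).
  a_n = [-2 a_{n-1} - 2 a_{n-2}] / D(n).
Since the indicial polynomial factors as (r - r_1)(r - r_2), D(n) = (r_1 + n - r_1)(r_1 + n - r_2) = n(n + 2/5).
Evaluating step by step (a_0 = 1):
  n = 1: D(1) = 1(1 + 2/5) = 7/5; numerator = -2(1) = -2; a_1 = (-2)/(7/5) = -10/7
  n = 2: D(2) = 2(2 + 2/5) = 24/5; numerator = -2(-10/7) - 2(1) = 6/7; a_2 = (6/7)/(24/5) = 5/28
  n = 3: D(3) = 3(3 + 2/5) = 51/5; numerator = -2(5/28) - 2(-10/7) = 5/2; a_3 = (5/2)/(51/5) = 25/102
  n = 4: D(4) = 4(4 + 2/5) = 88/5; numerator = -2(25/102) - 2(5/28) = -605/714; a_4 = (-605/714)/(88/5) = -275/5712
  n = 5: D(5) = 5(5 + 2/5) = 27; numerator = -2(-275/5712) - 2(25/102) = -375/952; a_5 = (-375/952)/(27) = -125/8568

r = -1; a_0 = 1; a_1 = -10/7; a_2 = 5/28; a_3 = 25/102; a_4 = -275/5712; a_5 = -125/8568


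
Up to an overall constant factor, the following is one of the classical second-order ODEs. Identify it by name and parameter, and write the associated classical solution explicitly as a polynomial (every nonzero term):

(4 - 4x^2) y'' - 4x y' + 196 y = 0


All three coefficients share the factor 4; dividing through by 4 gives  (1 - x^2) y'' - x y' + 49 y = 0.
This matches the Chebyshev equation (1 - x^2) y'' - x y' + n^2 y = 0 (note the -x y' term, not -2x y') with n^2 = 49, so n = 7; the polynomial solution is T_7(x).
With y = sum_k a_k x^k, matching x^k gives (k+2)(k+1) a_{k+2} = (k^2 - n^2) a_k = (k - 7)(k + 7) a_k. The right side vanishes at k = 7, so the series with the parity of 7 terminates at degree 7.
Standard normalization: leading coefficient of T_n is 2^(n-1), so a_7 = 2^6 = 64. Work downward with a_k = (k+1)(k+2) a_{k+2} / ((k - 7)(k + 7)):
  a_5 = (6)(7)(64) / ((5 - 7)(5 + 7)) = 2688/(-24) = -112
  a_3 = (4)(5)(-112) / ((3 - 7)(3 + 7)) = -2240/(-40) = 56
  a_1 = (2)(3)(56) / ((1 - 7)(1 + 7)) = 336/(-48) = -7
Hence T_7(x) = 64 x^7 - 112 x^5 + 56 x^3 - 7 x.

T_7(x); series = 64 x^7 - 112 x^5 + 56 x^3 - 7 x


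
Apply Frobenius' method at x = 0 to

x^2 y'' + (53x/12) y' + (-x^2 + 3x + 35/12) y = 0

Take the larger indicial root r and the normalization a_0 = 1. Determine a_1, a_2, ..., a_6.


Write in Frobenius form y'' + (p(x)/x) y' + (q(x)/x^2) y = 0:
  p(x) = 53/12,  q(x) = -x^2 + 3x + 35/12.
Indicial equation: r(r-1) + (53/12) r + (35/12) = 0 -> roots r_1 = -5/3, r_2 = -7/4.
Take r = r_1 = -5/3. Let y(x) = x^r sum_{n>=0} a_n x^n with a_0 = 1.
Substitute y = x^r sum a_n x^n and match x^{r+n}. The recurrence is
  D(n) a_n + 3 a_{n-1} - 1 a_{n-2} = 0,  where D(n) = (r+n)(r+n-1) + (53/12)(r+n) + (35/12).
  a_n = [-3 a_{n-1} + 1 a_{n-2}] / D(n).
Since the indicial polynomial factors as (r - r_1)(r - r_2), D(n) = (r_1 + n - r_1)(r_1 + n - r_2) = n(n + 1/12).
Evaluating step by step (a_0 = 1):
  n = 1: D(1) = 1(1 + 1/12) = 13/12; numerator = -3(1) = -3; a_1 = (-3)/(13/12) = -36/13
  n = 2: D(2) = 2(2 + 1/12) = 25/6; numerator = -3(-36/13) + 1(1) = 121/13; a_2 = (121/13)/(25/6) = 726/325
  n = 3: D(3) = 3(3 + 1/12) = 37/4; numerator = -3(726/325) + 1(-36/13) = -3078/325; a_3 = (-3078/325)/(37/4) = -12312/12025
  n = 4: D(4) = 4(4 + 1/12) = 49/3; numerator = -3(-12312/12025) + 1(726/325) = 63798/12025; a_4 = (63798/12025)/(49/3) = 3906/12025
  n = 5: D(5) = 5(5 + 1/12) = 305/12; numerator = -3(3906/12025) + 1(-12312/12025) = -4806/2405; a_5 = (-4806/2405)/(305/12) = -57672/733525
  n = 6: D(6) = 6(6 + 1/12) = 73/2; numerator = -3(-57672/733525) + 1(3906/12025) = 411282/733525; a_6 = (411282/733525)/(73/2) = 11268/733525

r = -5/3; a_0 = 1; a_1 = -36/13; a_2 = 726/325; a_3 = -12312/12025; a_4 = 3906/12025; a_5 = -57672/733525; a_6 = 11268/733525


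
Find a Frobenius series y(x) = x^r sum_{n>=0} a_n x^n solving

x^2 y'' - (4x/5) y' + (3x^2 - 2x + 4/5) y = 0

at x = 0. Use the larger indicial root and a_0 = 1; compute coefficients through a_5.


Write in Frobenius form y'' + (p(x)/x) y' + (q(x)/x^2) y = 0:
  p(x) = -4/5,  q(x) = 3x^2 - 2x + 4/5.
Indicial equation: r(r-1) + (-4/5) r + (4/5) = 0 -> roots r_1 = 1, r_2 = 4/5.
Take r = r_1 = 1. Let y(x) = x^r sum_{n>=0} a_n x^n with a_0 = 1.
Substitute y = x^r sum a_n x^n and match x^{r+n}. The recurrence is
  D(n) a_n - 2 a_{n-1} + 3 a_{n-2} = 0,  where D(n) = (r+n)(r+n-1) + (-4/5)(r+n) + (4/5).
  a_n = [2 a_{n-1} - 3 a_{n-2}] / D(n).
Since the indicial polynomial factors as (r - r_1)(r - r_2), D(n) = (r_1 + n - r_1)(r_1 + n - r_2) = n(n + 1/5).
Evaluating step by step (a_0 = 1):
  n = 1: D(1) = 1(1 + 1/5) = 6/5; numerator = 2(1) = 2; a_1 = (2)/(6/5) = 5/3
  n = 2: D(2) = 2(2 + 1/5) = 22/5; numerator = 2(5/3) - 3(1) = 1/3; a_2 = (1/3)/(22/5) = 5/66
  n = 3: D(3) = 3(3 + 1/5) = 48/5; numerator = 2(5/66) - 3(5/3) = -160/33; a_3 = (-160/33)/(48/5) = -50/99
  n = 4: D(4) = 4(4 + 1/5) = 84/5; numerator = 2(-50/99) - 3(5/66) = -245/198; a_4 = (-245/198)/(84/5) = -175/2376
  n = 5: D(5) = 5(5 + 1/5) = 26; numerator = 2(-175/2376) - 3(-50/99) = 1625/1188; a_5 = (1625/1188)/(26) = 125/2376

r = 1; a_0 = 1; a_1 = 5/3; a_2 = 5/66; a_3 = -50/99; a_4 = -175/2376; a_5 = 125/2376


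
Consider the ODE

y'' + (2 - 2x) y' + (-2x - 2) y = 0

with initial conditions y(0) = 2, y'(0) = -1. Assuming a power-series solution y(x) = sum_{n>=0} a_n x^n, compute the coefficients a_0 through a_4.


Ansatz: y(x) = sum_{n>=0} a_n x^n, so y'(x) = sum_{n>=1} n a_n x^(n-1) and y''(x) = sum_{n>=2} n(n-1) a_n x^(n-2).
Substitute into P(x) y'' + Q(x) y' + R(x) y = 0 with P(x) = 1, Q(x) = 2 - 2x, R(x) = -2x - 2, and match powers of x.
Initial conditions: a_0 = 2, a_1 = -1.
Setting the coefficient of each power of x to zero and solving order by order (substituting the coefficients already found):
  x^0: 2 a_2 + 2 a_1 - 2 a_0 = 0  ->  2 a_2 = -2 a_1 + 2 a_0 = 6  ->  a_2 = 3
  x^1: 6 a_3 + 4 a_2 - 4 a_1 - 2 a_0 = 0  ->  6 a_3 = -4 a_2 + 4 a_1 + 2 a_0 = -12  ->  a_3 = -2
  x^2: 12 a_4 + 6 a_3 - 6 a_2 - 2 a_1 = 0  ->  12 a_4 = -6 a_3 + 6 a_2 + 2 a_1 = 28  ->  a_4 = 7/3
Truncated series: y(x) = 2 - x + 3 x^2 - 2 x^3 + (7/3) x^4 + O(x^5).

a_0 = 2; a_1 = -1; a_2 = 3; a_3 = -2; a_4 = 7/3


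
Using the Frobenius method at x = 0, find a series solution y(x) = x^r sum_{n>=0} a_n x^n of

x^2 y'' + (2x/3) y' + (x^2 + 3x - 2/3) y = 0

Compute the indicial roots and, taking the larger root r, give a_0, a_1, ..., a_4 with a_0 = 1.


Write in Frobenius form y'' + (p(x)/x) y' + (q(x)/x^2) y = 0:
  p(x) = 2/3,  q(x) = x^2 + 3x - 2/3.
Indicial equation: r(r-1) + (2/3) r + (-2/3) = 0 -> roots r_1 = 1, r_2 = -2/3.
Take r = r_1 = 1. Let y(x) = x^r sum_{n>=0} a_n x^n with a_0 = 1.
Substitute y = x^r sum a_n x^n and match x^{r+n}. The recurrence is
  D(n) a_n + 3 a_{n-1} + 1 a_{n-2} = 0,  where D(n) = (r+n)(r+n-1) + (2/3)(r+n) + (-2/3).
  a_n = [-3 a_{n-1} - 1 a_{n-2}] / D(n).
Since the indicial polynomial factors as (r - r_1)(r - r_2), D(n) = (r_1 + n - r_1)(r_1 + n - r_2) = n(n + 5/3).
Evaluating step by step (a_0 = 1):
  n = 1: D(1) = 1(1 + 5/3) = 8/3; numerator = -3(1) = -3; a_1 = (-3)/(8/3) = -9/8
  n = 2: D(2) = 2(2 + 5/3) = 22/3; numerator = -3(-9/8) - 1(1) = 19/8; a_2 = (19/8)/(22/3) = 57/176
  n = 3: D(3) = 3(3 + 5/3) = 14; numerator = -3(57/176) - 1(-9/8) = 27/176; a_3 = (27/176)/(14) = 27/2464
  n = 4: D(4) = 4(4 + 5/3) = 68/3; numerator = -3(27/2464) - 1(57/176) = -879/2464; a_4 = (-879/2464)/(68/3) = -2637/167552

r = 1; a_0 = 1; a_1 = -9/8; a_2 = 57/176; a_3 = 27/2464; a_4 = -2637/167552


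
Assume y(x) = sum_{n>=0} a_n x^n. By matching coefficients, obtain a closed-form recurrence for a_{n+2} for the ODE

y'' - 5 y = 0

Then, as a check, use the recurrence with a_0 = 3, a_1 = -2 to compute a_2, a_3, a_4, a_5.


Substitute y = sum_n a_n x^n into y'' + (const) y = 0.
y''(x) = sum_{n>=0} (n+2)(n+1) a_{n+2} x^n.
The ODE becomes sum_n [(n+2)(n+1) a_{n+2} - 5 a_n] x^n = 0.
Setting each coefficient to zero gives the recurrence:
  (n+2)(n+1) a_{n+2} - 5 a_n = 0,
  a_{n+2} = 5 / ((n+1)(n+2)) a_n.

Check with a_0 = 3, a_1 = -2 (apply the recurrence for n = 0, 1, 2, 3): a_0 = 3, a_1 = -2, a_2 = 15/2, a_3 = -5/3, a_4 = 25/8, a_5 = -5/12.

a_{n+2} = 5/((n+1)(n+2)) * a_n; check: a_0 = 3, a_1 = -2, a_2 = 15/2, a_3 = -5/3, a_4 = 25/8, a_5 = -5/12


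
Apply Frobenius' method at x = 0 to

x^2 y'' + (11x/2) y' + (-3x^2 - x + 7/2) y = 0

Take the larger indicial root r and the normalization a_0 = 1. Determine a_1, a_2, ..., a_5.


Write in Frobenius form y'' + (p(x)/x) y' + (q(x)/x^2) y = 0:
  p(x) = 11/2,  q(x) = -3x^2 - x + 7/2.
Indicial equation: r(r-1) + (11/2) r + (7/2) = 0 -> roots r_1 = -1, r_2 = -7/2.
Take r = r_1 = -1. Let y(x) = x^r sum_{n>=0} a_n x^n with a_0 = 1.
Substitute y = x^r sum a_n x^n and match x^{r+n}. The recurrence is
  D(n) a_n - 1 a_{n-1} - 3 a_{n-2} = 0,  where D(n) = (r+n)(r+n-1) + (11/2)(r+n) + (7/2).
  a_n = [1 a_{n-1} + 3 a_{n-2}] / D(n).
Since the indicial polynomial factors as (r - r_1)(r - r_2), D(n) = (r_1 + n - r_1)(r_1 + n - r_2) = n(n + 5/2).
Evaluating step by step (a_0 = 1):
  n = 1: D(1) = 1(1 + 5/2) = 7/2; numerator = 1(1) = 1; a_1 = (1)/(7/2) = 2/7
  n = 2: D(2) = 2(2 + 5/2) = 9; numerator = 1(2/7) + 3(1) = 23/7; a_2 = (23/7)/(9) = 23/63
  n = 3: D(3) = 3(3 + 5/2) = 33/2; numerator = 1(23/63) + 3(2/7) = 11/9; a_3 = (11/9)/(33/2) = 2/27
  n = 4: D(4) = 4(4 + 5/2) = 26; numerator = 1(2/27) + 3(23/63) = 221/189; a_4 = (221/189)/(26) = 17/378
  n = 5: D(5) = 5(5 + 5/2) = 75/2; numerator = 1(17/378) + 3(2/27) = 101/378; a_5 = (101/378)/(75/2) = 101/14175

r = -1; a_0 = 1; a_1 = 2/7; a_2 = 23/63; a_3 = 2/27; a_4 = 17/378; a_5 = 101/14175


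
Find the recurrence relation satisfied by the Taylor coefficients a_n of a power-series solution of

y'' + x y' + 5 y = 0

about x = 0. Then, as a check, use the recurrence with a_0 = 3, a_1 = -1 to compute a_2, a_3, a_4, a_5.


Substitute y = sum_n a_n x^n.
y''(x) has coefficient (n+2)(n+1) a_{n+2} at x^n;
x y'(x) has coefficient n a_n at x^n (shift);
5 y(x) has coefficient 5 a_n at x^n.
Matching x^n: (n+2)(n+1) a_{n+2} + (n + 5) a_n = 0.
Thus a_{n+2} = (-n - 5) / ((n+1)(n+2)) * a_n.

Check with a_0 = 3, a_1 = -1 (apply the recurrence for n = 0, 1, 2, 3): a_0 = 3, a_1 = -1, a_2 = -15/2, a_3 = 1, a_4 = 35/8, a_5 = -2/5.

a_(n+2) = (-n - 5) / ((n+1)(n+2)) * a_n; check: a_0 = 3, a_1 = -1, a_2 = -15/2, a_3 = 1, a_4 = 35/8, a_5 = -2/5


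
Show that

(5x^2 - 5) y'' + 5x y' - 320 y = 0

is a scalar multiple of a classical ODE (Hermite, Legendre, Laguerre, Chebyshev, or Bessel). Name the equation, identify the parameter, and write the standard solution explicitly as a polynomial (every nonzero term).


All three coefficients share the factor -5; dividing through by -5 gives  (1 - x^2) y'' - x y' + 64 y = 0.
This matches the Chebyshev equation (1 - x^2) y'' - x y' + n^2 y = 0 (note the -x y' term, not -2x y') with n^2 = 64, so n = 8; the polynomial solution is T_8(x).
With y = sum_k a_k x^k, matching x^k gives (k+2)(k+1) a_{k+2} = (k^2 - n^2) a_k = (k - 8)(k + 8) a_k. The right side vanishes at k = 8, so the series with the parity of 8 terminates at degree 8.
Standard normalization: leading coefficient of T_n is 2^(n-1), so a_8 = 2^7 = 128. Work downward with a_k = (k+1)(k+2) a_{k+2} / ((k - 8)(k + 8)):
  a_6 = (7)(8)(128) / ((6 - 8)(6 + 8)) = 7168/(-28) = -256
  a_4 = (5)(6)(-256) / ((4 - 8)(4 + 8)) = -7680/(-48) = 160
  a_2 = (3)(4)(160) / ((2 - 8)(2 + 8)) = 1920/(-60) = -32
  a_0 = (1)(2)(-32) / ((0 - 8)(0 + 8)) = -64/(-64) = 1
Hence T_8(x) = 128 x^8 - 256 x^6 + 160 x^4 - 32 x^2 + 1.

T_8(x); series = 128 x^8 - 256 x^6 + 160 x^4 - 32 x^2 + 1


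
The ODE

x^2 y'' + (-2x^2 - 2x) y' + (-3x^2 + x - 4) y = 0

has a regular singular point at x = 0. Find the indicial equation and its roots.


Divide by x^2 to reach normal form y'' + P_1(x) y' + P_2(x) y = 0 with P_1(x) = -2 - 2/x and P_2(x) = -3 + 1/x - 4/x^2.
x = 0 is a singular point because the y'-coefficient -2 - 2/x has a pole at x = 0 and the y-coefficient -3 + 1/x - 4/x^2 has a pole at x = 0.
It is a regular singular point because x P_1(x) = p(x) = -2x - 2 and x^2 P_2(x) = q(x) = -3x^2 + x - 4 are polynomials, hence analytic at x = 0.
p(0) = -2,  q(0) = -4.
Indicial equation: r(r-1) + p(0) r + q(0) = 0, i.e. r^2 + (p(0) - 1) r + q(0) = 0, i.e. r^2 - 3 r - 4 = 0.
Discriminant: (-3)^2 - 4(-4) = 25, so r = (3 ± 5)/2.
Solving: r_1 = 4, r_2 = -1.

indicial: r^2 - 3 r - 4 = 0; roots r_1 = 4, r_2 = -1


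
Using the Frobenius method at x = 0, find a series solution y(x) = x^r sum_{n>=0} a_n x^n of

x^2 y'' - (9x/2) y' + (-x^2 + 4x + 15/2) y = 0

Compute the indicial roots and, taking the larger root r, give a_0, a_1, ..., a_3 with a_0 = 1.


Write in Frobenius form y'' + (p(x)/x) y' + (q(x)/x^2) y = 0:
  p(x) = -9/2,  q(x) = -x^2 + 4x + 15/2.
Indicial equation: r(r-1) + (-9/2) r + (15/2) = 0 -> roots r_1 = 3, r_2 = 5/2.
Take r = r_1 = 3. Let y(x) = x^r sum_{n>=0} a_n x^n with a_0 = 1.
Substitute y = x^r sum a_n x^n and match x^{r+n}. The recurrence is
  D(n) a_n + 4 a_{n-1} - 1 a_{n-2} = 0,  where D(n) = (r+n)(r+n-1) + (-9/2)(r+n) + (15/2).
  a_n = [-4 a_{n-1} + 1 a_{n-2}] / D(n).
Since the indicial polynomial factors as (r - r_1)(r - r_2), D(n) = (r_1 + n - r_1)(r_1 + n - r_2) = n(n + 1/2).
Evaluating step by step (a_0 = 1):
  n = 1: D(1) = 1(1 + 1/2) = 3/2; numerator = -4(1) = -4; a_1 = (-4)/(3/2) = -8/3
  n = 2: D(2) = 2(2 + 1/2) = 5; numerator = -4(-8/3) + 1(1) = 35/3; a_2 = (35/3)/(5) = 7/3
  n = 3: D(3) = 3(3 + 1/2) = 21/2; numerator = -4(7/3) + 1(-8/3) = -12; a_3 = (-12)/(21/2) = -8/7

r = 3; a_0 = 1; a_1 = -8/3; a_2 = 7/3; a_3 = -8/7


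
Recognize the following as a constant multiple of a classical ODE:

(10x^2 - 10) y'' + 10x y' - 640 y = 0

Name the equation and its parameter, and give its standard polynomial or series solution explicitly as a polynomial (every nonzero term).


All three coefficients share the factor -10; dividing through by -10 gives  (1 - x^2) y'' - x y' + 64 y = 0.
This matches the Chebyshev equation (1 - x^2) y'' - x y' + n^2 y = 0 (note the -x y' term, not -2x y') with n^2 = 64, so n = 8; the polynomial solution is T_8(x).
With y = sum_k a_k x^k, matching x^k gives (k+2)(k+1) a_{k+2} = (k^2 - n^2) a_k = (k - 8)(k + 8) a_k. The right side vanishes at k = 8, so the series with the parity of 8 terminates at degree 8.
Standard normalization: leading coefficient of T_n is 2^(n-1), so a_8 = 2^7 = 128. Work downward with a_k = (k+1)(k+2) a_{k+2} / ((k - 8)(k + 8)):
  a_6 = (7)(8)(128) / ((6 - 8)(6 + 8)) = 7168/(-28) = -256
  a_4 = (5)(6)(-256) / ((4 - 8)(4 + 8)) = -7680/(-48) = 160
  a_2 = (3)(4)(160) / ((2 - 8)(2 + 8)) = 1920/(-60) = -32
  a_0 = (1)(2)(-32) / ((0 - 8)(0 + 8)) = -64/(-64) = 1
Hence T_8(x) = 128 x^8 - 256 x^6 + 160 x^4 - 32 x^2 + 1.

T_8(x); series = 128 x^8 - 256 x^6 + 160 x^4 - 32 x^2 + 1
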